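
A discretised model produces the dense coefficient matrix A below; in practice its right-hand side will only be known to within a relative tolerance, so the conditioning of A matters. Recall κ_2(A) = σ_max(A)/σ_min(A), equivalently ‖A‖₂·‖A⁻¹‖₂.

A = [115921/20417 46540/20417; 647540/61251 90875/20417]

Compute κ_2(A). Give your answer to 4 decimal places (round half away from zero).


form AᵀA = [1869367321/12981609 259619680/4327203; 259619680/4327203 36070025/1442401] with trace 2193997546/12981609 and determinant 17850625/12981609
char-poly roots: 169 and 105625/12981609
σ_max=√169=13, σ_min=√(105625/12981609)=(325/3603) → κ = 144.1200

144.1200


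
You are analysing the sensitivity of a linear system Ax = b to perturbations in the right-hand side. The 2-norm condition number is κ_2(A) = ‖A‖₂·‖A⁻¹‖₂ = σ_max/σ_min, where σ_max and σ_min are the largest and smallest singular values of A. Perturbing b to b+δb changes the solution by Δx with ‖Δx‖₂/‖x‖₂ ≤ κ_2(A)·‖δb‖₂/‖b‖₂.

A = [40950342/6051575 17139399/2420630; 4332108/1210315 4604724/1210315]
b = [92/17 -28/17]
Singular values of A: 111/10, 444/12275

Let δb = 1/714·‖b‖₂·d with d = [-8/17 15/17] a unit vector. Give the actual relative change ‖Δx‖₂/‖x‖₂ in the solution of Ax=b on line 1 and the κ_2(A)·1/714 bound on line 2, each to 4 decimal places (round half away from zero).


σ_max = 111/10, σ_min = 444/12275
condition number: (111/10) ÷ (444/12275) = 306.8750
bound on ‖Δx‖/‖x‖: κ·ε = 306.8750·1/714 = 0.4298
solve Ax = b  →  x = [80.3277 -76.0050]
‖b‖₂ = 5.6569 and ‖x‖₂ = 110.5862
δb = ε·‖b‖·d = [-0.0037 0.0070]; solving A·Δx = δb gives ‖Δx‖ = 0.2190
realised ‖Δx‖/‖x‖ = 0.0020
tightness: 0.0020 against a bound of 0.4298 (unrounded ratio ≈ 0.0046)

0.0020
0.4298


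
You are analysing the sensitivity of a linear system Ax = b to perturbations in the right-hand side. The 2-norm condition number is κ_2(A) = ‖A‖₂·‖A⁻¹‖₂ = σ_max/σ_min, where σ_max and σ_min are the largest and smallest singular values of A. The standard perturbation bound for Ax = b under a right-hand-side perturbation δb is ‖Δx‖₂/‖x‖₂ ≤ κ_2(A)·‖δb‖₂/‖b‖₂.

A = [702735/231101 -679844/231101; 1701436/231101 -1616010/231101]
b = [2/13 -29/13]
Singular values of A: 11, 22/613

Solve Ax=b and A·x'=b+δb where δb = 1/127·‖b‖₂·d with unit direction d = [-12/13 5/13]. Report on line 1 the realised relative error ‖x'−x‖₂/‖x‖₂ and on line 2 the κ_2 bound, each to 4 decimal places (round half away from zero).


0.0176
2.4134

largest singular value 11, smallest 22/613
condition number: 11 ÷ (22/613) = 306.5000
κ_2(A)·‖δb‖/‖b‖ = 2.4134
solve Ax = b  →  x = [-19.3480 -20.0517]
‖b‖₂ = 2.2361 and ‖x‖₂ = 27.8642
with δb = [-0.0163 0.0068], A·Δx = δb → ‖Δx‖ = 0.4906
realised ‖Δx‖/‖x‖ = 0.0176
realised/bound (from unrounded values) ≈ 0.0073


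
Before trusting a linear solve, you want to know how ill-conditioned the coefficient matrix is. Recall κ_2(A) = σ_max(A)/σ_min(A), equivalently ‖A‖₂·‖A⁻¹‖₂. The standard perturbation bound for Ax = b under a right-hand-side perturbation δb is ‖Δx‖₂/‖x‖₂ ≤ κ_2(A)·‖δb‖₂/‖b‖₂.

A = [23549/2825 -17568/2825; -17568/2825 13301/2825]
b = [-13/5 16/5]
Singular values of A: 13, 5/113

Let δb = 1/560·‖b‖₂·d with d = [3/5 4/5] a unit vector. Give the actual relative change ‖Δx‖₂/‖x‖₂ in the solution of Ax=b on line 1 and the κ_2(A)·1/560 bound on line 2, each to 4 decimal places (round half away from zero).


largest singular value 13, smallest 5/113
κ_2(A) = 13 / (5/113) = 293.8000
perturbation bound = 293.8000·1/560 = 0.5246
solve Ax = b  →  x = [13.3138 18.2646]
‖b‖₂ = 4.1231 and ‖x‖₂ = 22.6021
re-solving with b+δb shifts x by Δx of norm 0.1664
dividing the unrounded norms, ‖Δx‖/‖x‖ = 0.0074
so the bound overstates the realised error by a factor of ≈ 71.2636 (computed from the unrounded values)

0.0074
0.5246


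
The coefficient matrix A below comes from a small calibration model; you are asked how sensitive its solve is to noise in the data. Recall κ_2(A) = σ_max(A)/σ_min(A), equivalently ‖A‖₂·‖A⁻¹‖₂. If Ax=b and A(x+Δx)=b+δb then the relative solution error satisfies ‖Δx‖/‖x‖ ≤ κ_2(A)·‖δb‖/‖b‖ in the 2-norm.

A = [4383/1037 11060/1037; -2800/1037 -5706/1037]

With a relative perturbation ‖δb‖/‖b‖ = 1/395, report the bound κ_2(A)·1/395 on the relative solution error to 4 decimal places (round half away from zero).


0.0772

AᵀA = [93601/3721 223020/3721; 223020/3721 535924/3721]; tr = 629525/3721, det = 114244/3721
λ_max, λ_min = (629525/3721 ± √394601317929/13845841)/2 = 169, 676/3721
κ = σ_max/σ_min = 13/(26/61) = 30.5000
worst-case relative error ≤ 30.5000 × 1/395 = 0.0772


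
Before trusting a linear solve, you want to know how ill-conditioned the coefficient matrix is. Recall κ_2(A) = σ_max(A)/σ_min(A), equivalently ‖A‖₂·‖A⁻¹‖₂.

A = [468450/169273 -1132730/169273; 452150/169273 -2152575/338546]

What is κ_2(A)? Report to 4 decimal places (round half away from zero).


form AᵀA = [504025000/34070569 -1209596625/34070569; -1209596625/34070569 11612233225/136282276] with trace 80641025/806404 and determinant 15625/201601
λ_max, λ_min = (80641025/806404 ± √6502773312050625/650287411216)/2 = 100, 625/806404
σ_max=√100=10, σ_min=√(625/806404)=(25/898) → κ = 359.2000

359.2000


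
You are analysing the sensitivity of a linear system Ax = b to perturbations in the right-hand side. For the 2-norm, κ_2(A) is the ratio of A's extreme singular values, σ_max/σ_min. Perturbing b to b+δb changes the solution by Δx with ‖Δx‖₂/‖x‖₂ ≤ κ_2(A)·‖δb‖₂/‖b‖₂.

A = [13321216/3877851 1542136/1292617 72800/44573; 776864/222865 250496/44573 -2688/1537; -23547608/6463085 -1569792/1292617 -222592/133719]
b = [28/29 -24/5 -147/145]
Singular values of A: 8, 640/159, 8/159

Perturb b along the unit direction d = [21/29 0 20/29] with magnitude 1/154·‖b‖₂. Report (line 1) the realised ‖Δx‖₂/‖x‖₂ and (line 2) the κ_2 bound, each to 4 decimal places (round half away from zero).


0.6075
1.0325

from the listed singular values, σ₁ = 8, σ_n = 8/159
κ_2(A) = 8 / (8/159) = 159.0000
bound on ‖Δx‖/‖x‖: κ·ε = 159.0000·1/154 = 1.0325
solve Ax = b  →  x = [0.2011 -0.7549 0.7196]
2-norm of b is 5.0000; of x, 1.0622
δb = ε·‖b‖·d = [0.0235 0.0000 0.0224]; solving A·Δx = δb gives ‖Δx‖ = 0.6453
realised ‖Δx‖/‖x‖ = 0.6075
tightness: 0.6075 against a bound of 1.0325 (unrounded ratio ≈ 0.5884)


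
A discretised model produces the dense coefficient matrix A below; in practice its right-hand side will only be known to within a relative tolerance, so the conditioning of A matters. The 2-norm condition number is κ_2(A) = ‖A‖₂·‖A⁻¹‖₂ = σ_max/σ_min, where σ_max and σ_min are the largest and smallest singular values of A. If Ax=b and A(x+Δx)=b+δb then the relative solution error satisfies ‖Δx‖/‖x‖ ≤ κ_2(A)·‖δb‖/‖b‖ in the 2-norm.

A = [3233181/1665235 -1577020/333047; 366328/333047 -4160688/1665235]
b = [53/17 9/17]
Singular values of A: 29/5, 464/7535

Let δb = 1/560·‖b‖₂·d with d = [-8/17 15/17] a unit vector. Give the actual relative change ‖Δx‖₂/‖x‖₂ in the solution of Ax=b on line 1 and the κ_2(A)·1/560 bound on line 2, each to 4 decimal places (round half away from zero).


largest singular value 29/5, smallest 464/7535
condition number: (29/5) ÷ (464/7535) = 94.1875
κ_2(A)·‖δb‖/‖b‖ = 0.1682
solve Ax = b  →  x = [-14.7911 -6.7233]
2-norm of b is 3.1623; of x, 16.2475
re-solving with b+δb shifts x by Δx of norm 0.0917
dividing the unrounded norms, ‖Δx‖/‖x‖ = 0.0056
tightness: 0.0056 against a bound of 0.1682 (unrounded ratio ≈ 0.0336)

0.0056
0.1682


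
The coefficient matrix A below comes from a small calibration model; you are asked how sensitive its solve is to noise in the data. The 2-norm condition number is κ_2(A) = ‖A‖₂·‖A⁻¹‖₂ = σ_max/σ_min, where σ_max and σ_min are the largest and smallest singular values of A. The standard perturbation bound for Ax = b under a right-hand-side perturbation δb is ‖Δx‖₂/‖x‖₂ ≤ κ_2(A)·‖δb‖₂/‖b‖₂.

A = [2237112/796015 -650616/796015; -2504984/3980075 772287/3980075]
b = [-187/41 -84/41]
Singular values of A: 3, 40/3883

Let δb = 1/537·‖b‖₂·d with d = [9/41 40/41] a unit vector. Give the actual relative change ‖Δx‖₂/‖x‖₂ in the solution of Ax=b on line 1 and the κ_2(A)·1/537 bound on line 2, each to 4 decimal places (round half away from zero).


0.0031
0.5423

from the listed singular values, σ₁ = 3, σ_n = 40/3883
condition number: 3 ÷ (40/3883) = 291.2250
worst-case relative error ≤ 291.2250 × 1/537 = 0.5423
solve Ax = b  →  x = [-82.8230 -279.2027]
2-norm of b is 5.0000; of x, 291.2281
Δx = A⁻¹·δb where δb = 1/537·5.0000·d; ‖Δx‖ = 0.9039
dividing the unrounded norms, ‖Δx‖/‖x‖ = 0.0031
so the bound overstates the realised error by a factor of ≈ 174.7368 (computed from the unrounded values)


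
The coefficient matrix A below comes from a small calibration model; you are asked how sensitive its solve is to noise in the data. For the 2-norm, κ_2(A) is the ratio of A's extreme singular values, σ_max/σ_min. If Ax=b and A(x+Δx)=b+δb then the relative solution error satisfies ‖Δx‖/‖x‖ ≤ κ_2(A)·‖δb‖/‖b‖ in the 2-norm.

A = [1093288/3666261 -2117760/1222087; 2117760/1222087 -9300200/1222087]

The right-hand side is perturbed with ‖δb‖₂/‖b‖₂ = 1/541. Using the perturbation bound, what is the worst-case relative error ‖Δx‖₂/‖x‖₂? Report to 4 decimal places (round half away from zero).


form AᵀA = [24723049024/7996115241 -12175708160/888457249; -12175708160/888457249 54121729600/888457249] with trace 304472704/4756761 and determinant 2560000/4756761
eigenvalues of AᵀA: λ = (tr ± √(tr²−4·det))/2 = 64, 40000/4756761
κ_2(A) = √(λ_max/λ_min) = √(64 / (40000/4756761)) = 87.2400
κ_2(A)·‖δb‖/‖b‖ = 0.1613

0.1613


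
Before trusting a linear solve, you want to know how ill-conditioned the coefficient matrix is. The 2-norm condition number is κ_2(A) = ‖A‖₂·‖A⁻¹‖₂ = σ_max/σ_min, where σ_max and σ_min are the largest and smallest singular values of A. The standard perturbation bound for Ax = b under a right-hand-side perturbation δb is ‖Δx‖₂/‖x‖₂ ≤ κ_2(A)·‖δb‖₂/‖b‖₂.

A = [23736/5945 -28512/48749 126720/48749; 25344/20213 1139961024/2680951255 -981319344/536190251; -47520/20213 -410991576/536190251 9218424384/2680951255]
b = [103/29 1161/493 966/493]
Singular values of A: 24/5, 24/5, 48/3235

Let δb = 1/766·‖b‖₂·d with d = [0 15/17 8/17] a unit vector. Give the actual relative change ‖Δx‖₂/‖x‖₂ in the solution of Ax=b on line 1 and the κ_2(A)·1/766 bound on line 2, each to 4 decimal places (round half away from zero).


σ_max = 24/5, σ_min = 48/3235
κ = σ_max/σ_min = (24/5)/(48/3235) = 323.5000
worst-case relative error ≤ 323.5000 × 1/766 = 0.4223
solve Ax = b  →  x = [0.5437 197.1423 44.8883]
‖b‖ = 4.6904, ‖x‖ = 202.1889
with δb = [0.0000 0.0054 0.0029], A·Δx = δb → ‖Δx‖ = 0.4127
realised ‖Δx‖/‖x‖ = 0.0020
realised/bound (from unrounded values) ≈ 0.0048

0.0020
0.4223


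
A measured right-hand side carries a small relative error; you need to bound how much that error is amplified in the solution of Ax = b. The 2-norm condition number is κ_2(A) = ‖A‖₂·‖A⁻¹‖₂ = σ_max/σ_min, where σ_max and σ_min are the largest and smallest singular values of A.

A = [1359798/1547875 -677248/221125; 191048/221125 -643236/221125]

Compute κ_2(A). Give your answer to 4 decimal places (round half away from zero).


213.5000

M = AᵀA = [173009188/113955625 -84715488/16279375; -84715488/16279375 41494288/2325625]. tr(M)=88249172/4558225, det(M)=937024/113955625
eigenvalues of AᵀA: λ = (tr ± √(tr²−4·det))/2 = 484/25, 1936/4558225
κ_2(A) = √(λ_max/λ_min) = √((484/25) / (1936/4558225)) = 213.5000


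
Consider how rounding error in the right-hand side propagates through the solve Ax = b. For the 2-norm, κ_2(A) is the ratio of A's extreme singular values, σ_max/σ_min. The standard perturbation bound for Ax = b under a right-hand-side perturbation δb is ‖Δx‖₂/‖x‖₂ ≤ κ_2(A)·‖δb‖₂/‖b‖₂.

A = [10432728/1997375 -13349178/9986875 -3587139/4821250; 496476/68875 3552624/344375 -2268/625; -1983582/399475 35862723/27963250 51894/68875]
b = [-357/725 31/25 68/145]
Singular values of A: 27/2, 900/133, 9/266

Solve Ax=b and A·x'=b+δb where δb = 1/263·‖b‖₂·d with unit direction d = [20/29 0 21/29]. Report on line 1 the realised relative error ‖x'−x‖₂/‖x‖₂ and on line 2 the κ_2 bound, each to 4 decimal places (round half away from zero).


0.9614
1.5171

σ_max = 27/2, σ_min = 9/266
κ = σ_max/σ_min = (27/2)/(9/266) = 399.0000
bound on ‖Δx‖/‖x‖: κ·ε = 399.0000·1/263 = 1.5171
solve Ax = b  →  x = [-0.0580 0.1534 -0.0207]
‖b‖ = 1.4142, ‖x‖ = 0.1653
re-solving with b+δb shifts x by Δx of norm 0.1589
dividing the unrounded norms, ‖Δx‖/‖x‖ = 0.9614
tightness: 0.9614 against a bound of 1.5171 (unrounded ratio ≈ 0.6337)


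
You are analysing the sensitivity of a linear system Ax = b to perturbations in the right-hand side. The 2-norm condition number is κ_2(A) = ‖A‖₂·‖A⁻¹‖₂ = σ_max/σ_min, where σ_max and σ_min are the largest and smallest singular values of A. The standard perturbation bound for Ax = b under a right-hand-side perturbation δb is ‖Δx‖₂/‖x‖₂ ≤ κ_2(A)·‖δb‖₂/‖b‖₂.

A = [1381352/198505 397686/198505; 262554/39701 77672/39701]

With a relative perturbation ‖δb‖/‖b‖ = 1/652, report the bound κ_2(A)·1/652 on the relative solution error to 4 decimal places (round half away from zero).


form AᵀA = [4318071844/46854025 1259419392/46854025; 1259419392/46854025 367393156/46854025] with trace 187418600/1874161 and determinant 250000/1874161
λ_max, λ_min = (187418600/1874161 ± √35123857464960000/3512479453921)/2 = 100, 2500/1874161
σ_max=√100=10, σ_min=√(2500/1874161)=(50/1369) → κ = 273.8000
bound on ‖Δx‖/‖x‖: κ·ε = 273.8000·1/652 = 0.4199

0.4199


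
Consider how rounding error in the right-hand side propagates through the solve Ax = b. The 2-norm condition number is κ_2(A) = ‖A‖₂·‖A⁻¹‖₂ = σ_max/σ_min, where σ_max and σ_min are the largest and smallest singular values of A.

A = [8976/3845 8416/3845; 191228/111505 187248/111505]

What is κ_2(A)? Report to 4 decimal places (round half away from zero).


96.1250

form AᵀA = [4173052816/497334601 3973515840/497334601; 3973515840/497334601 3785161984/497334601] with trace 9462800/591361 and determinant 16384/591361
char-poly roots: 16 and 1024/591361
κ = σ_max/σ_min = 4/(32/769) = 96.1250


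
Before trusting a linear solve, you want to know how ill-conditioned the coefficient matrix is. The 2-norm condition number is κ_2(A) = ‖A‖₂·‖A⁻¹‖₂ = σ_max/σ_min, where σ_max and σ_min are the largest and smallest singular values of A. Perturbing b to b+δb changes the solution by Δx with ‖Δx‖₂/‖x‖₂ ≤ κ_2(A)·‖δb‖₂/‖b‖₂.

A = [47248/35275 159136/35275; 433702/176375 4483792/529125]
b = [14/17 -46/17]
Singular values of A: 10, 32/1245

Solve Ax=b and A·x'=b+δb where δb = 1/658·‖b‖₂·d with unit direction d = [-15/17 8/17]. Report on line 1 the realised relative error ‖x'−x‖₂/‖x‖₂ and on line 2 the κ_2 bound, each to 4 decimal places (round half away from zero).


0.0021
0.5913

σ_max = 10, σ_min = 32/1245
condition number: 10 ÷ (32/1245) = 389.0625
bound on ‖Δx‖/‖x‖: κ·ε = 389.0625·1/658 = 0.5913
solve Ax = b  →  x = [74.6440 -21.9795]
‖b‖₂ = 2.8284 and ‖x‖₂ = 77.8128
with δb = [-0.0038 0.0020], A·Δx = δb → ‖Δx‖ = 0.1672
dividing the unrounded norms, ‖Δx‖/‖x‖ = 0.0021
realised/bound (from unrounded values) ≈ 0.0036


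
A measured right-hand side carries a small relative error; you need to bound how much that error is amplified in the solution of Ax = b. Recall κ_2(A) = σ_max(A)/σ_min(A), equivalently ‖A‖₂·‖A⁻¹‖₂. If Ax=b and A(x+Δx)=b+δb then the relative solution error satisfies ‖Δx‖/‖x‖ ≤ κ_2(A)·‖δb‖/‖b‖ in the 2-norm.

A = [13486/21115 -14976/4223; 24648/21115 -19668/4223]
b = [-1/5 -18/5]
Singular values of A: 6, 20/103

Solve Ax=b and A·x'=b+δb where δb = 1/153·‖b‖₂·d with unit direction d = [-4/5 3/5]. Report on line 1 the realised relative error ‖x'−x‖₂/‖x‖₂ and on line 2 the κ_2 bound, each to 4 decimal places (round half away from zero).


0.0118
0.2020

from the listed singular values, σ₁ = 6, σ_n = 20/103
condition number: 6 ÷ (20/103) = 30.9000
worst-case relative error ≤ 30.9000 × 1/153 = 0.2020
solve Ax = b  →  x = [-10.1585 -1.7732]
2-norm of b is 3.6056; of x, 10.3121
with δb = [-0.0189 0.0141], A·Δx = δb → ‖Δx‖ = 0.1214
dividing the unrounded norms, ‖Δx‖/‖x‖ = 0.0118
realised/bound (from unrounded values) ≈ 0.0583


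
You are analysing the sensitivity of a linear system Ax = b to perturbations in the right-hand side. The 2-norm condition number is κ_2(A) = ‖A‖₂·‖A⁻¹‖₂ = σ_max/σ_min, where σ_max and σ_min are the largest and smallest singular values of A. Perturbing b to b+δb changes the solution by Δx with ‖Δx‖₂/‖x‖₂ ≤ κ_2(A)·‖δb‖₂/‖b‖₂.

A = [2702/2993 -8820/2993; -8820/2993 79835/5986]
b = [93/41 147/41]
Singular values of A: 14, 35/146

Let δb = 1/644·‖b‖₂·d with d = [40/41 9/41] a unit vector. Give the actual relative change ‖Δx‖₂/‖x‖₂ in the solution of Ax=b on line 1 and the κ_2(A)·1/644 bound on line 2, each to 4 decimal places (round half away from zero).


0.0022
0.0907

largest singular value 14, smallest 35/146
κ = σ_max/σ_min = 14/(35/146) = 58.4000
perturbation bound = 58.4000·1/644 = 0.0907
solve Ax = b  →  x = [12.1620 2.9561]
‖b‖ = 4.2426, ‖x‖ = 12.5161
with δb = [0.0064 0.0014], A·Δx = δb → ‖Δx‖ = 0.0275
dividing the unrounded norms, ‖Δx‖/‖x‖ = 0.0022
so the bound overstates the realised error by a factor of ≈ 41.3011 (computed from the unrounded values)


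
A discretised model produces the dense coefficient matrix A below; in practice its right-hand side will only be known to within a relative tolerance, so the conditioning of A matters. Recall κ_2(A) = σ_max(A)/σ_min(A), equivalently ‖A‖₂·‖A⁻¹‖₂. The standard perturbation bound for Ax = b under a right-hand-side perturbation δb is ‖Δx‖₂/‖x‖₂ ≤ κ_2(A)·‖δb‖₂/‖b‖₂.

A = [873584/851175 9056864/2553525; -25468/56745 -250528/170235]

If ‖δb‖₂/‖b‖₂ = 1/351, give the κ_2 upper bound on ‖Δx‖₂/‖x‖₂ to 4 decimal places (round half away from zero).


AᵀA = [5379220624/4286975625 55310840704/12860926875; 55310840704/12860926875 568927504384/38582780625]; tr = 987744784/61732449, det = 409600/61732449
λ_max, λ_min = (987744784/61732449 ± √975538615874765056/3810895259537601)/2 = 16, 25600/61732449
κ = σ_max/σ_min = 4/(160/7857) = 196.4250
worst-case relative error ≤ 196.4250 × 1/351 = 0.5596

0.5596


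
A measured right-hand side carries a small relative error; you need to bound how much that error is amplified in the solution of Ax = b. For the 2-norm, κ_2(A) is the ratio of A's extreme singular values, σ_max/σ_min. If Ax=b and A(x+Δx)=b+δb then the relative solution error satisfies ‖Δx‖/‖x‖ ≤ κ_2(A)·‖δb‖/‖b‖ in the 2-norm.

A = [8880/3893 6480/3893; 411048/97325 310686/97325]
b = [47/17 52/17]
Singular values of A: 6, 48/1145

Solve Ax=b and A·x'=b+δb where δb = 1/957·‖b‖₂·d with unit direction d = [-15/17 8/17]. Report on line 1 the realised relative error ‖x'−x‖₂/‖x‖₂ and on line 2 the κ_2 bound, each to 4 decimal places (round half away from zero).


0.0043
0.1496

from the listed singular values, σ₁ = 6, σ_n = 48/1145
κ = σ_max/σ_min = 6/(48/1145) = 143.1250
worst-case relative error ≤ 143.1250 × 1/957 = 0.1496
solve Ax = b  →  x = [14.8458 -18.6833]
‖b‖₂ = 4.1231 and ‖x‖₂ = 23.8635
re-solving with b+δb shifts x by Δx of norm 0.1028
relative error = 0.0043
tightness: 0.0043 against a bound of 0.1496 (unrounded ratio ≈ 0.0288)


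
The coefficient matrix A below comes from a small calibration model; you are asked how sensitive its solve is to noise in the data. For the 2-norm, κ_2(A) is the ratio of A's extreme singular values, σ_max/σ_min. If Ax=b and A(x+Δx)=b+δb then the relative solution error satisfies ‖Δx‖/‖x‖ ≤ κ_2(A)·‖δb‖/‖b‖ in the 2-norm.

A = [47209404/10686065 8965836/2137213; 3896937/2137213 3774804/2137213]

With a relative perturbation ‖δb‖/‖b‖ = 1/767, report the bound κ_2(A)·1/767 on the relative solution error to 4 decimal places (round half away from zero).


0.3696

M = AᵀA = [15434205772689/675692220025 2939778939636/135138444005; 2939778939636/135138444005 559972546848/27027688801]. tr(M)=34998239529/803439025, det(M)=18974736/803439025
eigenvalues of AᵀA: λ = (tr ± √(tr²−4·det))/2 = 1089/25, 17424/32137561
κ_2(A) = √(λ_max/λ_min) = √((1089/25) / (17424/32137561)) = 283.4500
κ_2(A)·‖δb‖/‖b‖ = 0.3696


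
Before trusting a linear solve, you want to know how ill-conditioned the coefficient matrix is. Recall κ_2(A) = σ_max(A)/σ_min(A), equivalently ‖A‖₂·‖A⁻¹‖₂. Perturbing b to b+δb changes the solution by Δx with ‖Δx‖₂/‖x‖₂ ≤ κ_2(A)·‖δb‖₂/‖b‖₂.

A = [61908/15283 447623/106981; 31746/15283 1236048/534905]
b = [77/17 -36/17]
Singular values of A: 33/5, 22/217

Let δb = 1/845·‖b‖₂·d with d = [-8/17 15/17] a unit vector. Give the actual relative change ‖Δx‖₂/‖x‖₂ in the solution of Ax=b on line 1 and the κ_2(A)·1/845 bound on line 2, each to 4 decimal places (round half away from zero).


largest singular value 33/5, smallest 22/217
κ = σ_max/σ_min = (33/5)/(22/217) = 65.1000
κ_2(A)·‖δb‖/‖b‖ = 0.0770
solve Ax = b  →  x = [28.8840 -26.8809]
‖b‖₂ = 5.0000 and ‖x‖₂ = 39.4572
δb = ε·‖b‖·d = [-0.0028 0.0052]; solving A·Δx = δb gives ‖Δx‖ = 0.0584
relative error = 0.0015
realised/bound (from unrounded values) ≈ 0.0192

0.0015
0.0770


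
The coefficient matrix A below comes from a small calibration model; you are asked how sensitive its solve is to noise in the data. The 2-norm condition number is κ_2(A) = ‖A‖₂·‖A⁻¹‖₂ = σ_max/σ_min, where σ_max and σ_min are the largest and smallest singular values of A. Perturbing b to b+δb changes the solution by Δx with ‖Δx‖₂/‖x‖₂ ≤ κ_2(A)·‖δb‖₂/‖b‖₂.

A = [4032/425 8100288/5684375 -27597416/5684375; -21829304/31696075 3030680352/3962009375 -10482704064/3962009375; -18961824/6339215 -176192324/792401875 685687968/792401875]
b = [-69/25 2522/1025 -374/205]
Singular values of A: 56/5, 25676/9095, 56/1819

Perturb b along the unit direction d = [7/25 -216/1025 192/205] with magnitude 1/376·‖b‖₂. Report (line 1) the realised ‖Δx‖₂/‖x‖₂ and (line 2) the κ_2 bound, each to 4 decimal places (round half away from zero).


largest singular value 56/5, smallest 56/1819
condition number: (56/5) ÷ (56/1819) = 363.8000
bound on ‖Δx‖/‖x‖: κ·ε = 363.8000·1/376 = 0.9676
solve Ax = b  →  x = [-0.4909 -93.3971 -27.8044]
‖b‖ = 4.1231, ‖x‖ = 97.4492
with δb = [0.0031 -0.0023 0.0103], A·Δx = δb → ‖Δx‖ = 0.3562
dividing the unrounded norms, ‖Δx‖/‖x‖ = 0.0037
so the bound overstates the realised error by a factor of ≈ 264.7108 (computed from the unrounded values)

0.0037
0.9676


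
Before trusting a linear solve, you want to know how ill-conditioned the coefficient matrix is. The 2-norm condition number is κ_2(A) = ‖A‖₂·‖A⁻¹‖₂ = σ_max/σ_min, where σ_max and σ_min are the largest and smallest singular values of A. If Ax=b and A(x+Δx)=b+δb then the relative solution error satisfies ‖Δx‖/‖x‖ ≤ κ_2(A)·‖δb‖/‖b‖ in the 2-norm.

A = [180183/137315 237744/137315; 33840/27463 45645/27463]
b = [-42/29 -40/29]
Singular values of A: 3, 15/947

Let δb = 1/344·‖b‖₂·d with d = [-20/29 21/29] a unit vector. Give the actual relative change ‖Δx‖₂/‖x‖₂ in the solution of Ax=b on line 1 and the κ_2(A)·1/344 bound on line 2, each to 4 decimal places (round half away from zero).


0.5506
0.5506

σ_max = 3, σ_min = 15/947
condition number: 3 ÷ (15/947) = 189.4000
perturbation bound = 189.4000·1/344 = 0.5506
solve Ax = b  →  x = [-0.4000 -0.5333]
‖b‖₂ = 2.0000 and ‖x‖₂ = 0.6667
δb = ε·‖b‖·d = [-0.0040 0.0042]; solving A·Δx = δb gives ‖Δx‖ = 0.3671
dividing the unrounded norms, ‖Δx‖/‖x‖ = 0.5506
so the bound is sharp here: realised error equals the bound


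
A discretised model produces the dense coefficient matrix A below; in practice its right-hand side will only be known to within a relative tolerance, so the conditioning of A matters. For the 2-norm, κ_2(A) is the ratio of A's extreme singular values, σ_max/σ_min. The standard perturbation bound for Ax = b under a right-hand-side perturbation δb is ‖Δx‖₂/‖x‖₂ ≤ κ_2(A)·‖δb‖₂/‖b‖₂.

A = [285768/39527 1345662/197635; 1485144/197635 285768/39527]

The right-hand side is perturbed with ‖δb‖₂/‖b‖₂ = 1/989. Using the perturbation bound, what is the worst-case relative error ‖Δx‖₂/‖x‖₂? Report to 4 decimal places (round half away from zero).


form AᵀA = [5050221696/46444225 961895088/9288845; 961895088/9288845 4580725284/46444225] with trace 2290356/11045 and determinant 1679616/1380625
solving λ² − 2290356/11045·λ + 1679616/1380625 = 0 gives λ = 5184/25, 324/55225
σ_max=√(5184/25)=(72/5), σ_min=√(324/55225)=(18/235) → κ = 188.0000
worst-case relative error ≤ 188.0000 × 1/989 = 0.1901

0.1901


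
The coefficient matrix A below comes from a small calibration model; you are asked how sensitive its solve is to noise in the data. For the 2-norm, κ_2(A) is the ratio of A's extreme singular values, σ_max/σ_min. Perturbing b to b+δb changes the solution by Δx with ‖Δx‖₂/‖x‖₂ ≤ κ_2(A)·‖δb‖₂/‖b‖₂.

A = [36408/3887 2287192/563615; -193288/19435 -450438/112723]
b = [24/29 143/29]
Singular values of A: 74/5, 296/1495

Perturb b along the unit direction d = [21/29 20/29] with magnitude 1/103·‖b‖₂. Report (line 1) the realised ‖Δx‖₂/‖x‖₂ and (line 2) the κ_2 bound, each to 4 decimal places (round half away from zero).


from the listed singular values, σ₁ = 74/5, σ_n = 296/1495
κ = σ_max/σ_min = (74/5)/(296/1495) = 74.7500
worst-case relative error ≤ 74.7500 × 1/103 = 0.7257
solve Ax = b  →  x = [-7.9574 18.5707]
2-norm of b is 5.0000; of x, 20.2037
δb = ε·‖b‖·d = [0.0352 0.0335]; solving A·Δx = δb gives ‖Δx‖ = 0.2452
dividing the unrounded norms, ‖Δx‖/‖x‖ = 0.0121
so the bound overstates the realised error by a factor of ≈ 59.8030 (computed from the unrounded values)

0.0121
0.7257


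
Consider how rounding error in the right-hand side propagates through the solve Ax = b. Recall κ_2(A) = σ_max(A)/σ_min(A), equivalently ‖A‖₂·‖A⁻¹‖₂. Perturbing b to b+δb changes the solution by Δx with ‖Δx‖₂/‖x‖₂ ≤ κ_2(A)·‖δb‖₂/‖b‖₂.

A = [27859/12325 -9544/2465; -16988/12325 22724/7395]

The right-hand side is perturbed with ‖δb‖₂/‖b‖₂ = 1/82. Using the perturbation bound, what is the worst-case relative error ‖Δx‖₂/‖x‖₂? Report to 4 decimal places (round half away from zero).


0.2377

form AᵀA = [42588641/6076225 -47347768/3645735; -47347768/3645735 53446864/2187441] with trace 5949721/189225 and determinant 19600/7569
eigenvalues of AᵀA: λ = (tr ± √(tr²−4·det))/2 = 784/25, 625/7569
so κ_2 = √((784/25) / (625/7569)) = 19.4880
perturbation bound = 19.4880·1/82 = 0.2377


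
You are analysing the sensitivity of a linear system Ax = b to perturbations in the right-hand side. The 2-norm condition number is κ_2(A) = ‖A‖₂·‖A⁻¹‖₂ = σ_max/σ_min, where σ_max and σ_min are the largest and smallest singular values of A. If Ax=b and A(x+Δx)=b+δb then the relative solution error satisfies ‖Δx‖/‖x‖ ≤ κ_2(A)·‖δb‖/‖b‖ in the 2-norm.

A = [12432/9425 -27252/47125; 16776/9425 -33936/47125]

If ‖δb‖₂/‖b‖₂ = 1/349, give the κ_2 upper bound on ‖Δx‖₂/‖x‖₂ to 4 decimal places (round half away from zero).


M = AᵀA = [1341504/273325 -2794176/1366625; -2794176/1366625 5828688/6833125]. tr(M)=3028176/525625, det(M)=82944/13140625
solving λ² − 3028176/525625·λ + 82944/13140625 = 0 gives λ = 144/25, 576/525625
κ_2(A) = √(λ_max/λ_min) = √((144/25) / (576/525625)) = 72.5000
perturbation bound = 72.5000·1/349 = 0.2077

0.2077


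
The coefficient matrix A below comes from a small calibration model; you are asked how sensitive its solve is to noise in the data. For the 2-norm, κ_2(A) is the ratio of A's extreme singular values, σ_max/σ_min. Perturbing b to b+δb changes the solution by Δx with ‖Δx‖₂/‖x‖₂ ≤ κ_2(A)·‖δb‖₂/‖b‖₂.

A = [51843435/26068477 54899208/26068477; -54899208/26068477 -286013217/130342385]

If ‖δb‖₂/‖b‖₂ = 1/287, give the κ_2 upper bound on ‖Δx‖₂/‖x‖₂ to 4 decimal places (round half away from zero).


0.8640

form AᵀA = [6779625198129/808044581569 35591815336896/4040222907845; 35591815336896/4040222907845 186862825534329/20201114539225] with trace 423725868594/24020350225 and determinant 4862025/960814009
solving λ² − 423725868594/24020350225·λ + 4862025/960814009 = 0 gives λ = 441/25, 275625/960814009
κ = σ_max/σ_min = (21/5)/(525/30997) = 247.9760
perturbation bound = 247.9760·1/287 = 0.8640


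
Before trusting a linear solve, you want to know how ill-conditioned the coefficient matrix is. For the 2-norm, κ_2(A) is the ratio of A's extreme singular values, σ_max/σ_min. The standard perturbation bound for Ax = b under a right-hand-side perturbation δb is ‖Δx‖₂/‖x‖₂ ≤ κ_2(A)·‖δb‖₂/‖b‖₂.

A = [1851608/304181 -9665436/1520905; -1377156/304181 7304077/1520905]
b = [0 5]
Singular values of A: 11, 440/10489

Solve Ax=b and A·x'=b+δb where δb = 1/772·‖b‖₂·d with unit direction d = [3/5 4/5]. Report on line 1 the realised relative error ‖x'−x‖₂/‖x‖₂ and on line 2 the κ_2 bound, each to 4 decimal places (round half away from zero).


0.0016
0.3397

from the listed singular values, σ₁ = 11, σ_n = 440/10489
κ_2(A) = 11 / (440/10489) = 262.2250
worst-case relative error ≤ 262.2250 × 1/772 = 0.3397
solve Ax = b  →  x = [68.8618 65.9592]
‖b‖₂ = 5.0000 and ‖x‖₂ = 95.3549
Δx = A⁻¹·δb where δb = 1/772·5.0000·d; ‖Δx‖ = 0.1544
dividing the unrounded norms, ‖Δx‖/‖x‖ = 0.0016
realised/bound (from unrounded values) ≈ 0.0048


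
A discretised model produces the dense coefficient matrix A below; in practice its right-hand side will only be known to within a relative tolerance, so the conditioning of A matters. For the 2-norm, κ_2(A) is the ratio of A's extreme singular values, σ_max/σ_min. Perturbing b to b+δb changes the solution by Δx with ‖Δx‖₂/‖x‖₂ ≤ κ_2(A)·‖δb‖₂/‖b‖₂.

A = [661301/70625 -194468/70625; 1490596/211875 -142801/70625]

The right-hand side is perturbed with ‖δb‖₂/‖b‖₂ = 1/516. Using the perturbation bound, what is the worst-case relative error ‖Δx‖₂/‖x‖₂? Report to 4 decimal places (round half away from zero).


form AᵀA = [49261980389/359128125 -4789313984/119709375; -4789313984/119709375 465679429/39903125] with trace 427624762/2873025 and determinant 13845841/71825625
eigenvalues of AᵀA: λ = (tr ± √(tr²−4·det))/2 = 3721/25, 3721/2873025
σ_max=√(3721/25)=(61/5), σ_min=√(3721/2873025)=(61/1695) → κ = 339.0000
κ_2(A)·‖δb‖/‖b‖ = 0.6570

0.6570


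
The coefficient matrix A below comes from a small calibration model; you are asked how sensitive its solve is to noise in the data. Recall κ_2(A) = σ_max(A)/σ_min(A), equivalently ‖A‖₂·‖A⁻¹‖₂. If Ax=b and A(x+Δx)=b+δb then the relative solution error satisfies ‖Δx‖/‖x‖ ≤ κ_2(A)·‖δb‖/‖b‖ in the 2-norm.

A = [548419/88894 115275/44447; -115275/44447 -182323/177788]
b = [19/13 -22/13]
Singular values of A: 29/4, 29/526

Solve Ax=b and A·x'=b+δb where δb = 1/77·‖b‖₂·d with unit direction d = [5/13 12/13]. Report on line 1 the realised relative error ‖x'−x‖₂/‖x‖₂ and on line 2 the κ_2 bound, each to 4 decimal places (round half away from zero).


0.0290
1.7078

σ_max = 29/4, σ_min = 29/526
κ = σ_max/σ_min = (29/4)/(29/526) = 131.5000
worst-case relative error ≤ 131.5000 × 1/77 = 1.7078
solve Ax = b  →  x = [7.2308 -16.6366]
‖b‖₂ = 2.2361 and ‖x‖₂ = 18.1400
Δx = A⁻¹·δb where δb = 1/77·2.2361·d; ‖Δx‖ = 0.5267
realised ‖Δx‖/‖x‖ = 0.0290
tightness: 0.0290 against a bound of 1.7078 (unrounded ratio ≈ 0.0170)


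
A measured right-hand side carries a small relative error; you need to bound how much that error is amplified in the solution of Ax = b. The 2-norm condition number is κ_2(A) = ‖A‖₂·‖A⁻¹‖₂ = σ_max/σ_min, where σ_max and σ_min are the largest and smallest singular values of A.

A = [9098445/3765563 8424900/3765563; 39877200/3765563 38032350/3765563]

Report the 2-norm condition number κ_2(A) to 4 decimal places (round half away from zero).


AᵀA = [995224736025/8435136649 947815060500/8435136649; 947815060500/8435136649 902699932500/8435136649]; tr = 2256747525/10029889, det = 5062500/10029889
eigenvalues of AᵀA: λ = (tr ± √(tr²−4·det))/2 = 225, 22500/10029889
σ_max=√225=15, σ_min=√(22500/10029889)=(150/3167) → κ = 316.7000

316.7000


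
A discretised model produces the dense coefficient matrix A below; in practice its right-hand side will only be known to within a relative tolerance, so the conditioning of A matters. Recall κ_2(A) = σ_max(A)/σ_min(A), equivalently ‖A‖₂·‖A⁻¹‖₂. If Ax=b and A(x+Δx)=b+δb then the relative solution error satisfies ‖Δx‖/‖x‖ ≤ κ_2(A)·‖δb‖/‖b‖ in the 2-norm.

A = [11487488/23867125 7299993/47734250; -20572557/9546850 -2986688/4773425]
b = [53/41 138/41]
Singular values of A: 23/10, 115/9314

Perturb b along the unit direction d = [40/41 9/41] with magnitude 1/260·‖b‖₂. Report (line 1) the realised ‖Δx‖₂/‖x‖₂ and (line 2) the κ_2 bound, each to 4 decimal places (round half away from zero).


σ_max = 23/10, σ_min = 115/9314
κ = σ_max/σ_min = (23/10)/(115/9314) = 186.2800
κ_2(A)·‖δb‖/‖b‖ = 0.7165
solve Ax = b  →  x = [-46.6073 155.1381]
‖b‖ = 3.6056, ‖x‖ = 161.9879
δb = ε·‖b‖·d = [0.0135 0.0030]; solving A·Δx = δb gives ‖Δx‖ = 1.1231
relative error = 0.0069
realised/bound (from unrounded values) ≈ 0.0097

0.0069
0.7165


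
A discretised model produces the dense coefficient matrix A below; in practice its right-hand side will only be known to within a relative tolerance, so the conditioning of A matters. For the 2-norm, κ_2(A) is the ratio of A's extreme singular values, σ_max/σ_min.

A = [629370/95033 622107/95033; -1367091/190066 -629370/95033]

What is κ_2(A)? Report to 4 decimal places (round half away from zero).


56.5000

M = AᵀA = [4106259441/42954916 977096925/10738729; 977096925/10738729 931181589/10738729]. tr(M)=9311517/51076, det(M)=531441/51076
solving λ² − 9311517/51076·λ + 531441/51076 = 0 gives λ = 729/4, 729/12769
so κ_2 = √((729/4) / (729/12769)) = 56.5000


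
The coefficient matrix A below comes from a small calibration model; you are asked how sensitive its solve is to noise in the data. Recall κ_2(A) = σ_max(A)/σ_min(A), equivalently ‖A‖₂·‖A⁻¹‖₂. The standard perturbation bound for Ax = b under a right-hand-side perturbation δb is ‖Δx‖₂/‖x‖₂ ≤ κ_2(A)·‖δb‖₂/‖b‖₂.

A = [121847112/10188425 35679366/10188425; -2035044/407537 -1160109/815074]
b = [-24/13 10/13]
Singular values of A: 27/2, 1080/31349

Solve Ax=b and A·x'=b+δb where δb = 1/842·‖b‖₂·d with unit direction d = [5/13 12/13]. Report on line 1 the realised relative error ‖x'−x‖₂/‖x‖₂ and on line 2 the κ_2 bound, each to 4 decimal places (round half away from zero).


0.4654
0.4654

largest singular value 27/2, smallest 1080/31349
condition number: (27/2) ÷ (1080/31349) = 391.8625
bound on ‖Δx‖/‖x‖: κ·ε = 391.8625·1/842 = 0.4654
solve Ax = b  →  x = [-0.1422 -0.0415]
‖b‖₂ = 2.0000 and ‖x‖₂ = 0.1481
Δx = A⁻¹·δb where δb = 1/842·2.0000·d; ‖Δx‖ = 0.0689
dividing the unrounded norms, ‖Δx‖/‖x‖ = 0.4654
tightness: 0.4654 against a bound of 0.4654; the bound is attained (ratio 1)


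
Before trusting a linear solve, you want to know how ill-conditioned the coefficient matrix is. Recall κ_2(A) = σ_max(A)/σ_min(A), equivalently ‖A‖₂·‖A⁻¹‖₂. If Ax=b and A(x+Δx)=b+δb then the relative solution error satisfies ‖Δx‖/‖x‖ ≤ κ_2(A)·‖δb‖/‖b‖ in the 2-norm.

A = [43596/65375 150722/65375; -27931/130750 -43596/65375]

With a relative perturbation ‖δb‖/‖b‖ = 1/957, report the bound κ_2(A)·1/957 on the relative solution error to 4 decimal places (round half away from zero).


0.1366

AᵀA = [13412137/27352900 11487546/6838225; 11487546/6838225 39388372/6838225]; tr = 6838625/1094116, det = 625/273529
char-poly roots: 25/4 and 100/273529
σ_max=√(25/4)=(5/2), σ_min=√(100/273529)=(10/523) → κ = 130.7500
κ_2(A)·‖δb‖/‖b‖ = 0.1366


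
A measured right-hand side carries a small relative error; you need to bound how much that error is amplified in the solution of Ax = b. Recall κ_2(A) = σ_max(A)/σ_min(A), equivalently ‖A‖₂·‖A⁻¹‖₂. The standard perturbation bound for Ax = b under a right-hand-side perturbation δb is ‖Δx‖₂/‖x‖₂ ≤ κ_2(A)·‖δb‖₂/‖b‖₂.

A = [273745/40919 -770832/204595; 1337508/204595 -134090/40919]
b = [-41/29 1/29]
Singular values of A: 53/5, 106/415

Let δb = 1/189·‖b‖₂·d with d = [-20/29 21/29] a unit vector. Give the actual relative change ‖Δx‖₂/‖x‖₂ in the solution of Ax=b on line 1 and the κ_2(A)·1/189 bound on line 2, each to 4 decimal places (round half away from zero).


0.0075
0.2196

from the listed singular values, σ₁ = 53/5, σ_n = 106/415
κ = σ_max/σ_min = (53/5)/(106/415) = 41.5000
worst-case relative error ≤ 41.5000 × 1/189 = 0.2196
solve Ax = b  →  x = [1.7592 3.4989]
‖b‖₂ = 1.4142 and ‖x‖₂ = 3.9162
Δx = A⁻¹·δb where δb = 1/189·1.4142·d; ‖Δx‖ = 0.0293
dividing the unrounded norms, ‖Δx‖/‖x‖ = 0.0075
tightness: 0.0075 against a bound of 0.2196 (unrounded ratio ≈ 0.0341)


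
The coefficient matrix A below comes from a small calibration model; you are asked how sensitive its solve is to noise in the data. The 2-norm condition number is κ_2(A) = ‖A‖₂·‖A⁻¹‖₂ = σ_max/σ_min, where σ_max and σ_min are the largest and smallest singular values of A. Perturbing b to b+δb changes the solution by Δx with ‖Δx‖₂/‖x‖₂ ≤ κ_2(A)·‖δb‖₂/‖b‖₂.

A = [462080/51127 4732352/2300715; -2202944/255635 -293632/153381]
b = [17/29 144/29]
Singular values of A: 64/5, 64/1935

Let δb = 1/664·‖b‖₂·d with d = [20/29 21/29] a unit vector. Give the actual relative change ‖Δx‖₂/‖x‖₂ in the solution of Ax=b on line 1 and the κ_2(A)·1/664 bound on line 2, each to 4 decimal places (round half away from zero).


0.0019
0.5828

σ_max = 64/5, σ_min = 64/1935
κ_2(A) = (64/5) / (64/1935) = 387.0000
worst-case relative error ≤ 387.0000 × 1/664 = 0.5828
solve Ax = b  →  x = [-26.7759 117.9364]
‖b‖₂ = 5.0000 and ‖x‖₂ = 120.9377
Δx = A⁻¹·δb where δb = 1/664·5.0000·d; ‖Δx‖ = 0.2277
dividing the unrounded norms, ‖Δx‖/‖x‖ = 0.0019
tightness: 0.0019 against a bound of 0.5828 (unrounded ratio ≈ 0.0032)
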